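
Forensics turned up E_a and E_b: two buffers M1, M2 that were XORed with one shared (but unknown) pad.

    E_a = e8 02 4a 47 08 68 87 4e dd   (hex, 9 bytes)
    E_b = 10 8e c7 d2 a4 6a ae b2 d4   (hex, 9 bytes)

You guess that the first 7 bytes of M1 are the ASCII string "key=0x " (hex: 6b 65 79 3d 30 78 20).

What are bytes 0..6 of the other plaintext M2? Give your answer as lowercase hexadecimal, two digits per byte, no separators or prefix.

93e9f4a89c7a09

First, E_a ⊕ E_b = (M1 ⊕ K) ⊕ (M2 ⊕ K) = M1 ⊕ M2, so the key drops out. Then M2 = (M1 ⊕ M2) ⊕ M1 over the first 7 bytes.
byte 0: (e8 xor 10) xor 6b = f8 xor 6b = 93
byte 1: (02 xor 8e) xor 65 = 8c xor 65 = e9
byte 2: (4a xor c7) xor 79 = 8d xor 79 = f4
byte 3: (47 xor d2) xor 3d = 95 xor 3d = a8
byte 4: (08 xor a4) xor 30 = ac xor 30 = 9c
byte 5: (68 xor 6a) xor 78 = 02 xor 78 = 7a
byte 6: (87 xor ae) xor 20 = 29 xor 20 = 09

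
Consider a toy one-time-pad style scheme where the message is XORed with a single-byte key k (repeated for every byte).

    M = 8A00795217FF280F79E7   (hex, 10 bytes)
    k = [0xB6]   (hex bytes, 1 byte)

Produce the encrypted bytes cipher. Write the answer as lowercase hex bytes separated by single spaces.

The 1-byte key repeats, so the effective keystream is b6 b6 b6 b6 b6 b6 b6 b6 b6 b6.
byte 0: 138 ⊕ 182 =  60
byte 1:   0 ⊕ 182 = 182
byte 2: 121 ⊕ 182 = 207
byte 3:  82 ⊕ 182 = 228
byte 4:  23 ⊕ 182 = 161
byte 5: 255 ⊕ 182 =  73
byte 6:  40 ⊕ 182 = 158
byte 7:  15 ⊕ 182 = 185
byte 8: 121 ⊕ 182 = 207
byte 9: 231 ⊕ 182 =  81

3c b6 cf e4 a1 49 9e b9 cf 51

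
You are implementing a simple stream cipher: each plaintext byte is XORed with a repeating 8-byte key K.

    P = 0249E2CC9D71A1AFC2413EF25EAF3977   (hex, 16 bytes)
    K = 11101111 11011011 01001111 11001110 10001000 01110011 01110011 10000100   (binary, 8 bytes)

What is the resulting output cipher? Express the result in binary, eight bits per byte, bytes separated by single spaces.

The 8-byte key repeats, so the effective keystream is ef db 4f ce 88 73 73 84 ef db 4f ce 88 73 73 84.
byte 0:   2 ⊕ 239 = 237
byte 1:  73 ⊕ 219 = 146
byte 2: 226 ⊕  79 = 173
byte 3: 204 ⊕ 206 =   2
byte 4: 157 ⊕ 136 =  21
byte 5: 113 ⊕ 115 =   2
byte 6: 161 ⊕ 115 = 210
byte 7: 175 ⊕ 132 =  43
byte 8: 194 ⊕ 239 =  45
byte 9:  65 ⊕ 219 = 154
byte 10:  62 ⊕  79 = 113
byte 11: 242 ⊕ 206 =  60
byte 12:  94 ⊕ 136 = 214
byte 13: 175 ⊕ 115 = 220
byte 14:  57 ⊕ 115 =  74
byte 15: 119 ⊕ 132 = 243

11101101 10010010 10101101 00000010 00010101 00000010 11010010 00101011 00101101 10011010 01110001 00111100 11010110 11011100 01001010 11110011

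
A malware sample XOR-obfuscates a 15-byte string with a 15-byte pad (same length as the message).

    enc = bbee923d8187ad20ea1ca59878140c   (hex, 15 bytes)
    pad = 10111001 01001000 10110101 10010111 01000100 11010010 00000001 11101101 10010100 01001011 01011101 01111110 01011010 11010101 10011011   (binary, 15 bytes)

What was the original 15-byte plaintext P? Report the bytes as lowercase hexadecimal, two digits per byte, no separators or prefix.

XOR is its own inverse, so applying the key byte-wise gives the result directly.
byte 0: bb ^ b9 = 02
byte 1: ee ^ 48 = a6
byte 2: 92 ^ b5 = 27
byte 3: 3d ^ 97 = aa
byte 4: 81 ^ 44 = c5
byte 5: 87 ^ d2 = 55
byte 6: ad ^ 01 = ac
byte 7: 20 ^ ed = cd
byte 8: ea ^ 94 = 7e
byte 9: 1c ^ 4b = 57
byte 10: a5 ^ 5d = f8
byte 11: 98 ^ 7e = e6
byte 12: 78 ^ 5a = 22
byte 13: 14 ^ d5 = c1
byte 14: 0c ^ 9b = 97

02a627aac555accd7e57f8e622c197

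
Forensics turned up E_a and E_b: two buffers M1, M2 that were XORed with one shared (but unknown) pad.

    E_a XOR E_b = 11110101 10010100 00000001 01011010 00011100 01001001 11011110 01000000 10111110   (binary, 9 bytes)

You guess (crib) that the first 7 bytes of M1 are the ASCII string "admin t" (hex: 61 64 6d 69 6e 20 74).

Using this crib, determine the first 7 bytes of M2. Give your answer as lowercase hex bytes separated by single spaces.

Since E_a ⊕ E_b = M1 ⊕ M2, XORing with the guessed M1 bytes yields the corresponding M2 bytes: M2 = (E_a ⊕ E_b) ⊕ M1.
byte 0: f5 ^ 61 = 94
byte 1: 94 ^ 64 = f0
byte 2: 01 ^ 6d = 6c
byte 3: 5a ^ 69 = 33
byte 4: 1c ^ 6e = 72
byte 5: 49 ^ 20 = 69
byte 6: de ^ 74 = aa

94 f0 6c 33 72 69 aa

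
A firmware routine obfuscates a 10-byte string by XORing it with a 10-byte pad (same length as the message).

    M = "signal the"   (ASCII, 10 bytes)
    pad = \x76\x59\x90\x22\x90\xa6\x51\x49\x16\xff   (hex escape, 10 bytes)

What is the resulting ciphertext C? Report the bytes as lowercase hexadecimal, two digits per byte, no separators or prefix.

XOR is its own inverse, so applying the key byte-wise gives the result directly.
115 XOR 118 =   5
105 XOR  89 =  48
103 XOR 144 = 247
110 XOR  34 =  76
 97 XOR 144 = 241
108 XOR 166 = 202
 32 XOR  81 = 113
116 XOR  73 =  61
104 XOR  22 = 126
101 XOR 255 = 154

0530f74cf1ca713d7e9a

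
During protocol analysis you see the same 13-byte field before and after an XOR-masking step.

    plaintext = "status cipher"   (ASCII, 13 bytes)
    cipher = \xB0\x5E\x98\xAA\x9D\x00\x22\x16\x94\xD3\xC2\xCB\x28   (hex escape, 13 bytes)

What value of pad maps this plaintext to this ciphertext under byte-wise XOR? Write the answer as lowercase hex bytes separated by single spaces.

c3 2a f9 de e8 73 02 75 fd a3 aa ae 5a

Since cipher = plaintext ⊕ pad, XORing both sides with plaintext gives pad = plaintext ⊕ cipher.
115 ⊕ 176 = 195
116 ⊕  94 =  42
 97 ⊕ 152 = 249
116 ⊕ 170 = 222
117 ⊕ 157 = 232
115 ⊕   0 = 115
 32 ⊕  34 =   2
 99 ⊕  22 = 117
105 ⊕ 148 = 253
112 ⊕ 211 = 163
104 ⊕ 194 = 170
101 ⊕ 203 = 174
114 ⊕  40 =  90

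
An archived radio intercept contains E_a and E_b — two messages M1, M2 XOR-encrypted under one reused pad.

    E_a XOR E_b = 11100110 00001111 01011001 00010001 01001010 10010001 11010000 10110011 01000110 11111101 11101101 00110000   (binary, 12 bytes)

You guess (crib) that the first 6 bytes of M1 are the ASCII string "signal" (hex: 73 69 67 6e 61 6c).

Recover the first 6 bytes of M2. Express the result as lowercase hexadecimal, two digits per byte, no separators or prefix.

Since E_a ⊕ E_b = M1 ⊕ M2, XORing with the guessed M1 bytes yields the corresponding M2 bytes: M2 = (E_a ⊕ E_b) ⊕ M1.
230 ^ 115 = 149
 15 ^ 105 = 102
 89 ^ 103 =  62
 17 ^ 110 = 127
 74 ^  97 =  43
145 ^ 108 = 253

95663e7f2bfd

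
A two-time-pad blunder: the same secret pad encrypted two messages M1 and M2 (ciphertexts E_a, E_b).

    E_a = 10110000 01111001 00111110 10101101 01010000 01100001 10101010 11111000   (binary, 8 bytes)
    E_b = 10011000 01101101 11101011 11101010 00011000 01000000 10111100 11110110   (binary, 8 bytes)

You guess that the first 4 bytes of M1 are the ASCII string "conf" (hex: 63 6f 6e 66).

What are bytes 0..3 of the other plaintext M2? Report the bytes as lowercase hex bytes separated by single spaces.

4b 7b bb 21

First, E_a ⊕ E_b = (M1 ⊕ K) ⊕ (M2 ⊕ K) = M1 ⊕ M2, so the key drops out. Then M2 = (M1 ⊕ M2) ⊕ M1 over the first 4 bytes.
byte 0: (b0 ^ 98) ^ 63 = 28 ^ 63 = 4b
byte 1: (79 ^ 6d) ^ 6f = 14 ^ 6f = 7b
byte 2: (3e ^ eb) ^ 6e = d5 ^ 6e = bb
byte 3: (ad ^ ea) ^ 66 = 47 ^ 66 = 21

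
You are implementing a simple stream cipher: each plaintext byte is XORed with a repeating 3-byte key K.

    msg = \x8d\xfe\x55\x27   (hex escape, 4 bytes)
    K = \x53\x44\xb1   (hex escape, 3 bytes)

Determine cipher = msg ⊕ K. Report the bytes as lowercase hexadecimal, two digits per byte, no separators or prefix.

debae474

The 3-byte key repeats, so the effective keystream is 53 44 b1 53.
byte 0: 8d XOR 53 = de
byte 1: fe XOR 44 = ba
byte 2: 55 XOR b1 = e4
byte 3: 27 XOR 53 = 74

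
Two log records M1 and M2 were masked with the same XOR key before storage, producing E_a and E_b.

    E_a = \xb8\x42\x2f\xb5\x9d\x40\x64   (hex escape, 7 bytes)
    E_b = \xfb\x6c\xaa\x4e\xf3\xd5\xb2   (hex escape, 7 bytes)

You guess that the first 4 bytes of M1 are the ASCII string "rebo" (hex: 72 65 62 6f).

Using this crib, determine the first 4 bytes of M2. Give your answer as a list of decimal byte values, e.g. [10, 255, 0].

First, E_a ⊕ E_b = (M1 ⊕ K) ⊕ (M2 ⊕ K) = M1 ⊕ M2, so the key drops out. Then M2 = (M1 ⊕ M2) ⊕ M1 over the first 4 bytes.
byte 0: (b8 ⊕ fb) ⊕ 72 = 43 ⊕ 72 = 31
byte 1: (42 ⊕ 6c) ⊕ 65 = 2e ⊕ 65 = 4b
byte 2: (2f ⊕ aa) ⊕ 62 = 85 ⊕ 62 = e7
byte 3: (b5 ⊕ 4e) ⊕ 6f = fb ⊕ 6f = 94

[49, 75, 231, 148]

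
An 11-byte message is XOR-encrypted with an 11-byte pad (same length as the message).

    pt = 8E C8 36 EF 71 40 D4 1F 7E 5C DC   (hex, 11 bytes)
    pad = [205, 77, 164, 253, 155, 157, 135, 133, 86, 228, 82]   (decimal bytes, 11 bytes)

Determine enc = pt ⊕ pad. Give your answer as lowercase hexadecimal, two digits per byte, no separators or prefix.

43859212eadd539a28b88e

8e ^ cd = 43
c8 ^ 4d = 85
36 ^ a4 = 92
ef ^ fd = 12
71 ^ 9b = ea
40 ^ 9d = dd
d4 ^ 87 = 53
1f ^ 85 = 9a
7e ^ 56 = 28
5c ^ e4 = b8
dc ^ 52 = 8e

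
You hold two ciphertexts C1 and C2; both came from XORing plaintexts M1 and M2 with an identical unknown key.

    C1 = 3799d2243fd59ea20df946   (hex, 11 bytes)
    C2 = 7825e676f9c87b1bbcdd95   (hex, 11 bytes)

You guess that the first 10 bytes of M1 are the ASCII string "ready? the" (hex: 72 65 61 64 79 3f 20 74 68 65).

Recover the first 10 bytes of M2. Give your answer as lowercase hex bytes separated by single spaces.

3d d9 55 36 bf 22 c5 cd d9 41

First, C1 ⊕ C2 = (M1 ⊕ K) ⊕ (M2 ⊕ K) = M1 ⊕ M2, so the key drops out. Then M2 = (M1 ⊕ M2) ⊕ M1 over the first 10 bytes.
byte 0: (37 xor 78) xor 72 = 4f xor 72 = 3d
byte 1: (99 xor 25) xor 65 = bc xor 65 = d9
byte 2: (d2 xor e6) xor 61 = 34 xor 61 = 55
byte 3: (24 xor 76) xor 64 = 52 xor 64 = 36
byte 4: (3f xor f9) xor 79 = c6 xor 79 = bf
byte 5: (d5 xor c8) xor 3f = 1d xor 3f = 22
byte 6: (9e xor 7b) xor 20 = e5 xor 20 = c5
byte 7: (a2 xor 1b) xor 74 = b9 xor 74 = cd
byte 8: (0d xor bc) xor 68 = b1 xor 68 = d9
byte 9: (f9 xor dd) xor 65 = 24 xor 65 = 41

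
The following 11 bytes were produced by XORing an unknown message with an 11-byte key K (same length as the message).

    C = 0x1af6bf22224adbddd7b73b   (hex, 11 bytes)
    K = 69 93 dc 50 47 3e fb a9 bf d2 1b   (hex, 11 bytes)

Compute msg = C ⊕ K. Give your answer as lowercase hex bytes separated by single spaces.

XOR is its own inverse, so applying the key byte-wise gives the result directly.
 26 xor 105 = 115
246 xor 147 = 101
191 xor 220 =  99
 34 xor  80 = 114
 34 xor  71 = 101
 74 xor  62 = 116
219 xor 251 =  32
221 xor 169 = 116
215 xor 191 = 104
183 xor 210 = 101
 59 xor  27 =  32

73 65 63 72 65 74 20 74 68 65 20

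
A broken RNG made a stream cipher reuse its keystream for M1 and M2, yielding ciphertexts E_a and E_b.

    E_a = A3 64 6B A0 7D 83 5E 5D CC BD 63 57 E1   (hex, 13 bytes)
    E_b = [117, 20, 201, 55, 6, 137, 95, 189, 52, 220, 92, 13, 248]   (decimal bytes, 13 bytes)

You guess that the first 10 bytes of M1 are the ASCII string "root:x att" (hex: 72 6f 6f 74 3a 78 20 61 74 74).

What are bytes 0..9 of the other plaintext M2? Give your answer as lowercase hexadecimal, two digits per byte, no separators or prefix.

a41fcde3417221818c15

First, E_a ⊕ E_b = (M1 ⊕ K) ⊕ (M2 ⊕ K) = M1 ⊕ M2, so the key drops out. Then M2 = (M1 ⊕ M2) ⊕ M1 over the first 10 bytes.
byte 0: (a3 xor 75) xor 72 = d6 xor 72 = a4
byte 1: (64 xor 14) xor 6f = 70 xor 6f = 1f
byte 2: (6b xor c9) xor 6f = a2 xor 6f = cd
byte 3: (a0 xor 37) xor 74 = 97 xor 74 = e3
byte 4: (7d xor 06) xor 3a = 7b xor 3a = 41
byte 5: (83 xor 89) xor 78 = 0a xor 78 = 72
byte 6: (5e xor 5f) xor 20 = 01 xor 20 = 21
byte 7: (5d xor bd) xor 61 = e0 xor 61 = 81
byte 8: (cc xor 34) xor 74 = f8 xor 74 = 8c
byte 9: (bd xor dc) xor 74 = 61 xor 74 = 15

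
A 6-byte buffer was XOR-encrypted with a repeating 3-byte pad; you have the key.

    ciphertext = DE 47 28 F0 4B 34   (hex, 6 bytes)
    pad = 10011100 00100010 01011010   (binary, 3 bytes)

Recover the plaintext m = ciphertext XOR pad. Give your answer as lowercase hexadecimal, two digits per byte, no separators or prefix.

The 3-byte key repeats, so the effective keystream is 9c 22 5a 9c 22 5a.
byte 0: 222 xor 156 =  66
byte 1:  71 xor  34 = 101
byte 2:  40 xor  90 = 114
byte 3: 240 xor 156 = 108
byte 4:  75 xor  34 = 105
byte 5:  52 xor  90 = 110

4265726c696e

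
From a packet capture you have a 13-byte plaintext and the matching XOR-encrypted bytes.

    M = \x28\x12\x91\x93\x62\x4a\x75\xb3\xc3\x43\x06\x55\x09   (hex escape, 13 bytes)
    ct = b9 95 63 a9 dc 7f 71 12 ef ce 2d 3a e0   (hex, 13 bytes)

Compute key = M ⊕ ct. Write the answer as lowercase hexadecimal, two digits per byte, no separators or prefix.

9187f23abe3504a12c8d2b6fe9

Since ct = M ⊕ key, XORing both sides with M gives key = M ⊕ ct.
28 xor b9 = 91
12 xor 95 = 87
91 xor 63 = f2
93 xor a9 = 3a
62 xor dc = be
4a xor 7f = 35
75 xor 71 = 04
b3 xor 12 = a1
c3 xor ef = 2c
43 xor ce = 8d
06 xor 2d = 2b
55 xor 3a = 6f
09 xor e0 = e9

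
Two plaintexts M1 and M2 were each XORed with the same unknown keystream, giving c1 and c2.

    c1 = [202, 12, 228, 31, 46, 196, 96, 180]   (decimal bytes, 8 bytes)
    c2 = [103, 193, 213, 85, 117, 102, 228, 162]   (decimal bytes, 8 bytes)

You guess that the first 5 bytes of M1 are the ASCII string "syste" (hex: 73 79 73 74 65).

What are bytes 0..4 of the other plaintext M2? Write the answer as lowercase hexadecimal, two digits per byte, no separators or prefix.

First, c1 ⊕ c2 = (M1 ⊕ K) ⊕ (M2 ⊕ K) = M1 ⊕ M2, so the key drops out. Then M2 = (M1 ⊕ M2) ⊕ M1 over the first 5 bytes.
byte 0: (ca XOR 67) XOR 73 = ad XOR 73 = de
byte 1: (0c XOR c1) XOR 79 = cd XOR 79 = b4
byte 2: (e4 XOR d5) XOR 73 = 31 XOR 73 = 42
byte 3: (1f XOR 55) XOR 74 = 4a XOR 74 = 3e
byte 4: (2e XOR 75) XOR 65 = 5b XOR 65 = 3e

deb4423e3e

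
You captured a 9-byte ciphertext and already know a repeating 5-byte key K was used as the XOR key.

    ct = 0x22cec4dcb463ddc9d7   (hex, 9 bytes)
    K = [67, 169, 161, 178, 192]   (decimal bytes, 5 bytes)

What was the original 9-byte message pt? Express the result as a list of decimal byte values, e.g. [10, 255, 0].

The 5-byte key repeats, so the effective keystream is 43 a9 a1 b2 c0 43 a9 a1 b2.
byte 0: 22 ^ 43 = 61
byte 1: ce ^ a9 = 67
byte 2: c4 ^ a1 = 65
byte 3: dc ^ b2 = 6e
byte 4: b4 ^ c0 = 74
byte 5: 63 ^ 43 = 20
byte 6: dd ^ a9 = 74
byte 7: c9 ^ a1 = 68
byte 8: d7 ^ b2 = 65

[97, 103, 101, 110, 116, 32, 116, 104, 101]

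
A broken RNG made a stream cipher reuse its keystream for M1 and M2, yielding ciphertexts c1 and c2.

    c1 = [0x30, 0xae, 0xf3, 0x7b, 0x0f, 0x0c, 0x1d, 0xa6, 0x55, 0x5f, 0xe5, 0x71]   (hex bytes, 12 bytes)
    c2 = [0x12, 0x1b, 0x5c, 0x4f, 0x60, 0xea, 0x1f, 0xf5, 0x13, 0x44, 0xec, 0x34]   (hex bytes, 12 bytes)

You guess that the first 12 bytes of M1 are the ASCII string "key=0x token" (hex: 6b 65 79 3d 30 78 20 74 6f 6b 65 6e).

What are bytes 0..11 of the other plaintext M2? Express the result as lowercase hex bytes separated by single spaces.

49 d0 d6 09 5f 9e 22 27 29 70 6c 2b

First, c1 ⊕ c2 = (M1 ⊕ K) ⊕ (M2 ⊕ K) = M1 ⊕ M2, so the key drops out. Then M2 = (M1 ⊕ M2) ⊕ M1 over the first 12 bytes.
byte 0: (30 xor 12) xor 6b = 22 xor 6b = 49
byte 1: (ae xor 1b) xor 65 = b5 xor 65 = d0
byte 2: (f3 xor 5c) xor 79 = af xor 79 = d6
byte 3: (7b xor 4f) xor 3d = 34 xor 3d = 09
byte 4: (0f xor 60) xor 30 = 6f xor 30 = 5f
byte 5: (0c xor ea) xor 78 = e6 xor 78 = 9e
byte 6: (1d xor 1f) xor 20 = 02 xor 20 = 22
byte 7: (a6 xor f5) xor 74 = 53 xor 74 = 27
byte 8: (55 xor 13) xor 6f = 46 xor 6f = 29
byte 9: (5f xor 44) xor 6b = 1b xor 6b = 70
byte 10: (e5 xor ec) xor 65 = 09 xor 65 = 6c
byte 11: (71 xor 34) xor 6e = 45 xor 6e = 2b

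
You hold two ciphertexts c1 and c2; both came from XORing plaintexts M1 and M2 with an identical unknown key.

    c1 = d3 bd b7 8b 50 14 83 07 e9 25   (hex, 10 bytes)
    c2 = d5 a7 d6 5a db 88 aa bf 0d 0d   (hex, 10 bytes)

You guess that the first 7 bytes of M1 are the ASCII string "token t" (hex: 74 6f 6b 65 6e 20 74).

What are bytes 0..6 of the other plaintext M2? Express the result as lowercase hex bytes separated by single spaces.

First, c1 ⊕ c2 = (M1 ⊕ K) ⊕ (M2 ⊕ K) = M1 ⊕ M2, so the key drops out. Then M2 = (M1 ⊕ M2) ⊕ M1 over the first 7 bytes.
byte 0: (d3 ⊕ d5) ⊕ 74 = 06 ⊕ 74 = 72
byte 1: (bd ⊕ a7) ⊕ 6f = 1a ⊕ 6f = 75
byte 2: (b7 ⊕ d6) ⊕ 6b = 61 ⊕ 6b = 0a
byte 3: (8b ⊕ 5a) ⊕ 65 = d1 ⊕ 65 = b4
byte 4: (50 ⊕ db) ⊕ 6e = 8b ⊕ 6e = e5
byte 5: (14 ⊕ 88) ⊕ 20 = 9c ⊕ 20 = bc
byte 6: (83 ⊕ aa) ⊕ 74 = 29 ⊕ 74 = 5d

72 75 0a b4 e5 bc 5d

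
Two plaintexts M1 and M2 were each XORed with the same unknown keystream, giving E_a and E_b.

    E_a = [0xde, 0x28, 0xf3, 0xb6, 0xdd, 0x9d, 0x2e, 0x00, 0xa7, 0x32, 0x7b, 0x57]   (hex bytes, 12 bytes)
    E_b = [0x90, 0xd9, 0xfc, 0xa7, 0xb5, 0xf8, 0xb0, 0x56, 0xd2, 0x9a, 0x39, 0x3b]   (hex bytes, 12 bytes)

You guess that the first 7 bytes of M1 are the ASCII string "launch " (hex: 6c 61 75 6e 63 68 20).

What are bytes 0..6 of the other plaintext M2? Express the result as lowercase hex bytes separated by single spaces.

22 90 7a 7f 0b 0d be

First, E_a ⊕ E_b = (M1 ⊕ K) ⊕ (M2 ⊕ K) = M1 ⊕ M2, so the key drops out. Then M2 = (M1 ⊕ M2) ⊕ M1 over the first 7 bytes.
byte 0: (de ⊕ 90) ⊕ 6c = 4e ⊕ 6c = 22
byte 1: (28 ⊕ d9) ⊕ 61 = f1 ⊕ 61 = 90
byte 2: (f3 ⊕ fc) ⊕ 75 = 0f ⊕ 75 = 7a
byte 3: (b6 ⊕ a7) ⊕ 6e = 11 ⊕ 6e = 7f
byte 4: (dd ⊕ b5) ⊕ 63 = 68 ⊕ 63 = 0b
byte 5: (9d ⊕ f8) ⊕ 68 = 65 ⊕ 68 = 0d
byte 6: (2e ⊕ b0) ⊕ 20 = 9e ⊕ 20 = be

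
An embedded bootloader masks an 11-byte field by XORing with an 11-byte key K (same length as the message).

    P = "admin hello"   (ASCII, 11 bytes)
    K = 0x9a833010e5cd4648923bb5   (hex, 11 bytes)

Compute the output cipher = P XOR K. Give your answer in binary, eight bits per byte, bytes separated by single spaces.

11111011 11100111 01011101 01111001 10001011 11101101 00101110 00101101 11111110 01010111 11011010

XOR is its own inverse, so applying the key byte-wise gives the result directly.
 97 XOR 154 = 251
100 XOR 131 = 231
109 XOR  48 =  93
105 XOR  16 = 121
110 XOR 229 = 139
 32 XOR 205 = 237
104 XOR  70 =  46
101 XOR  72 =  45
108 XOR 146 = 254
108 XOR  59 =  87
111 XOR 181 = 218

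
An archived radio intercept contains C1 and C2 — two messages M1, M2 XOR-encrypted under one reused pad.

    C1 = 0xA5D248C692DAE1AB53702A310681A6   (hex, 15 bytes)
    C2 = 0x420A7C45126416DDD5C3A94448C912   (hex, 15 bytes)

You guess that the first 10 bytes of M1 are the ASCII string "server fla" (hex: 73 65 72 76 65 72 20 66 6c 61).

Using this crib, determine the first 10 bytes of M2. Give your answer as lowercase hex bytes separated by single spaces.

94 bd 46 f5 e5 cc d7 10 ea d2

First, C1 ⊕ C2 = (M1 ⊕ K) ⊕ (M2 ⊕ K) = M1 ⊕ M2, so the key drops out. Then M2 = (M1 ⊕ M2) ⊕ M1 over the first 10 bytes.
byte 0: (a5 ^ 42) ^ 73 = e7 ^ 73 = 94
byte 1: (d2 ^ 0a) ^ 65 = d8 ^ 65 = bd
byte 2: (48 ^ 7c) ^ 72 = 34 ^ 72 = 46
byte 3: (c6 ^ 45) ^ 76 = 83 ^ 76 = f5
byte 4: (92 ^ 12) ^ 65 = 80 ^ 65 = e5
byte 5: (da ^ 64) ^ 72 = be ^ 72 = cc
byte 6: (e1 ^ 16) ^ 20 = f7 ^ 20 = d7
byte 7: (ab ^ dd) ^ 66 = 76 ^ 66 = 10
byte 8: (53 ^ d5) ^ 6c = 86 ^ 6c = ea
byte 9: (70 ^ c3) ^ 61 = b3 ^ 61 = d2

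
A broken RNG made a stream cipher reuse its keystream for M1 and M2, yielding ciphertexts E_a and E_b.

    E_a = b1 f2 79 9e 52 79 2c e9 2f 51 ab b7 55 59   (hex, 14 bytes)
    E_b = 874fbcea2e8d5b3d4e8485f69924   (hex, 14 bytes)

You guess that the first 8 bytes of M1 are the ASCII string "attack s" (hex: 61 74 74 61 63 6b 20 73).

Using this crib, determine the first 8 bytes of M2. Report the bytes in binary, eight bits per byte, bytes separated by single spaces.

01010111 11001001 10110001 00010101 00011111 10011111 01010111 10100111

First, E_a ⊕ E_b = (M1 ⊕ K) ⊕ (M2 ⊕ K) = M1 ⊕ M2, so the key drops out. Then M2 = (M1 ⊕ M2) ⊕ M1 over the first 8 bytes.
byte 0: (b1 xor 87) xor 61 = 36 xor 61 = 57
byte 1: (f2 xor 4f) xor 74 = bd xor 74 = c9
byte 2: (79 xor bc) xor 74 = c5 xor 74 = b1
byte 3: (9e xor ea) xor 61 = 74 xor 61 = 15
byte 4: (52 xor 2e) xor 63 = 7c xor 63 = 1f
byte 5: (79 xor 8d) xor 6b = f4 xor 6b = 9f
byte 6: (2c xor 5b) xor 20 = 77 xor 20 = 57
byte 7: (e9 xor 3d) xor 73 = d4 xor 73 = a7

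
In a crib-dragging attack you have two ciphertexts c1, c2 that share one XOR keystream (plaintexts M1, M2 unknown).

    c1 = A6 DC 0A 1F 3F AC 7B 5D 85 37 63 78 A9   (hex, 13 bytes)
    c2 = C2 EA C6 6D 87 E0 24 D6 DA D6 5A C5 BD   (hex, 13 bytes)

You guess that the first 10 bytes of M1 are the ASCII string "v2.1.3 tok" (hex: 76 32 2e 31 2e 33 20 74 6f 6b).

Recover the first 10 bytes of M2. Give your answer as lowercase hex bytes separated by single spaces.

First, c1 ⊕ c2 = (M1 ⊕ K) ⊕ (M2 ⊕ K) = M1 ⊕ M2, so the key drops out. Then M2 = (M1 ⊕ M2) ⊕ M1 over the first 10 bytes.
byte 0: (a6 xor c2) xor 76 = 64 xor 76 = 12
byte 1: (dc xor ea) xor 32 = 36 xor 32 = 04
byte 2: (0a xor c6) xor 2e = cc xor 2e = e2
byte 3: (1f xor 6d) xor 31 = 72 xor 31 = 43
byte 4: (3f xor 87) xor 2e = b8 xor 2e = 96
byte 5: (ac xor e0) xor 33 = 4c xor 33 = 7f
byte 6: (7b xor 24) xor 20 = 5f xor 20 = 7f
byte 7: (5d xor d6) xor 74 = 8b xor 74 = ff
byte 8: (85 xor da) xor 6f = 5f xor 6f = 30
byte 9: (37 xor d6) xor 6b = e1 xor 6b = 8a

12 04 e2 43 96 7f 7f ff 30 8a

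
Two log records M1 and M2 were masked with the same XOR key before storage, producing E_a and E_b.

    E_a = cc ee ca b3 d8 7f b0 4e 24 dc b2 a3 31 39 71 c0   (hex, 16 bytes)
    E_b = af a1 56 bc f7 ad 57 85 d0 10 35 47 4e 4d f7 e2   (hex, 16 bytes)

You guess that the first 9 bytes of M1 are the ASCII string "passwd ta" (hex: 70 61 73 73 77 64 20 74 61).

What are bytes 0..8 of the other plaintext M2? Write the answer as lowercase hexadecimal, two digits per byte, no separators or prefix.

First, E_a ⊕ E_b = (M1 ⊕ K) ⊕ (M2 ⊕ K) = M1 ⊕ M2, so the key drops out. Then M2 = (M1 ⊕ M2) ⊕ M1 over the first 9 bytes.
byte 0: (cc ^ af) ^ 70 = 63 ^ 70 = 13
byte 1: (ee ^ a1) ^ 61 = 4f ^ 61 = 2e
byte 2: (ca ^ 56) ^ 73 = 9c ^ 73 = ef
byte 3: (b3 ^ bc) ^ 73 = 0f ^ 73 = 7c
byte 4: (d8 ^ f7) ^ 77 = 2f ^ 77 = 58
byte 5: (7f ^ ad) ^ 64 = d2 ^ 64 = b6
byte 6: (b0 ^ 57) ^ 20 = e7 ^ 20 = c7
byte 7: (4e ^ 85) ^ 74 = cb ^ 74 = bf
byte 8: (24 ^ d0) ^ 61 = f4 ^ 61 = 95

132eef7c58b6c7bf95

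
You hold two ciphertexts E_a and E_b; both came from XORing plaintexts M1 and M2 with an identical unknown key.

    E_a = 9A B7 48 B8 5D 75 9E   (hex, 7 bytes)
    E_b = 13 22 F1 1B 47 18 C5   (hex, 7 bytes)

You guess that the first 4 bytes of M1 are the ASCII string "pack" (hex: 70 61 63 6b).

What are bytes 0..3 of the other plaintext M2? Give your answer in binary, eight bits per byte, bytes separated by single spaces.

11111001 11110100 11011010 11001000

First, E_a ⊕ E_b = (M1 ⊕ K) ⊕ (M2 ⊕ K) = M1 ⊕ M2, so the key drops out. Then M2 = (M1 ⊕ M2) ⊕ M1 over the first 4 bytes.
byte 0: (9a XOR 13) XOR 70 = 89 XOR 70 = f9
byte 1: (b7 XOR 22) XOR 61 = 95 XOR 61 = f4
byte 2: (48 XOR f1) XOR 63 = b9 XOR 63 = da
byte 3: (b8 XOR 1b) XOR 6b = a3 XOR 6b = c8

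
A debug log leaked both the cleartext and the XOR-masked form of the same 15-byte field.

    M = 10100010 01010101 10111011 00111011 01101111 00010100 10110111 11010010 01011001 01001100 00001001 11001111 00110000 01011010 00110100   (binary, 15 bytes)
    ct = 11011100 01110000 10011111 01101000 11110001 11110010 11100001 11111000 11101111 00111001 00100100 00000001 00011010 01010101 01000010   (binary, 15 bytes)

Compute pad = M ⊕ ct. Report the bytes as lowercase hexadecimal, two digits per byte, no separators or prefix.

7e2524539ee6562ab6752dce2a0f76

Since ct = M ⊕ pad, XORing both sides with M gives pad = M ⊕ ct.
byte 0: a2 XOR dc = 7e
byte 1: 55 XOR 70 = 25
byte 2: bb XOR 9f = 24
byte 3: 3b XOR 68 = 53
byte 4: 6f XOR f1 = 9e
byte 5: 14 XOR f2 = e6
byte 6: b7 XOR e1 = 56
byte 7: d2 XOR f8 = 2a
byte 8: 59 XOR ef = b6
byte 9: 4c XOR 39 = 75
byte 10: 09 XOR 24 = 2d
byte 11: cf XOR 01 = ce
byte 12: 30 XOR 1a = 2a
byte 13: 5a XOR 55 = 0f
byte 14: 34 XOR 42 = 76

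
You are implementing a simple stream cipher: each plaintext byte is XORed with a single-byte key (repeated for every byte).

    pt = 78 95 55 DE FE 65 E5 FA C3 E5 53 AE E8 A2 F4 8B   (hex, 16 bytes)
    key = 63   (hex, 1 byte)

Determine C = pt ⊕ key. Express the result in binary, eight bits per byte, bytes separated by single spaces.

00011011 11110110 00110110 10111101 10011101 00000110 10000110 10011001 10100000 10000110 00110000 11001101 10001011 11000001 10010111 11101000

The 1-byte key repeats, so the effective keystream is 63 63 63 63 63 63 63 63 63 63 63 63 63 63 63 63.
byte 0: 78 ⊕ 63 = 1b
byte 1: 95 ⊕ 63 = f6
byte 2: 55 ⊕ 63 = 36
byte 3: de ⊕ 63 = bd
byte 4: fe ⊕ 63 = 9d
byte 5: 65 ⊕ 63 = 06
byte 6: e5 ⊕ 63 = 86
byte 7: fa ⊕ 63 = 99
byte 8: c3 ⊕ 63 = a0
byte 9: e5 ⊕ 63 = 86
byte 10: 53 ⊕ 63 = 30
byte 11: ae ⊕ 63 = cd
byte 12: e8 ⊕ 63 = 8b
byte 13: a2 ⊕ 63 = c1
byte 14: f4 ⊕ 63 = 97
byte 15: 8b ⊕ 63 = e8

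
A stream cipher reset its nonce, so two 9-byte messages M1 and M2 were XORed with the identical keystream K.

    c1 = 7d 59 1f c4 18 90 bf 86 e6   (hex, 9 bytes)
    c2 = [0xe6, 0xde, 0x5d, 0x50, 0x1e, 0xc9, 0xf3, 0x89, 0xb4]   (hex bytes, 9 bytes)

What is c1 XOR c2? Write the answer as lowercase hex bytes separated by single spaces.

9b 87 42 94 06 59 4c 0f 52

c1 ⊕ c2 = (M1 ⊕ K) ⊕ (M2 ⊕ K) = M1 ⊕ M2 — the shared key cancels under XOR.
01111101 XOR 11100110 = 10011011
01011001 XOR 11011110 = 10000111
00011111 XOR 01011101 = 01000010
11000100 XOR 01010000 = 10010100
00011000 XOR 00011110 = 00000110
10010000 XOR 11001001 = 01011001
10111111 XOR 11110011 = 01001100
10000110 XOR 10001001 = 00001111
11100110 XOR 10110100 = 01010010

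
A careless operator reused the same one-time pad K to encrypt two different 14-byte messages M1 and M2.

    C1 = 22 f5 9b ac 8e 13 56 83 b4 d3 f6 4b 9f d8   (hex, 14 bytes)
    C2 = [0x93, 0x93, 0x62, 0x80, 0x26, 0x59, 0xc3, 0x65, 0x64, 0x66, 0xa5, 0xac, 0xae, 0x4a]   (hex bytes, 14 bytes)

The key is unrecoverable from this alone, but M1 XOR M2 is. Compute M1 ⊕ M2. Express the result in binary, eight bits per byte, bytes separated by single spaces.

C1 ⊕ C2 = (M1 ⊕ K) ⊕ (M2 ⊕ K) = M1 ⊕ M2 — the shared key cancels under XOR.
22 ⊕ 93 = b1
f5 ⊕ 93 = 66
9b ⊕ 62 = f9
ac ⊕ 80 = 2c
8e ⊕ 26 = a8
13 ⊕ 59 = 4a
56 ⊕ c3 = 95
83 ⊕ 65 = e6
b4 ⊕ 64 = d0
d3 ⊕ 66 = b5
f6 ⊕ a5 = 53
4b ⊕ ac = e7
9f ⊕ ae = 31
d8 ⊕ 4a = 92

10110001 01100110 11111001 00101100 10101000 01001010 10010101 11100110 11010000 10110101 01010011 11100111 00110001 10010010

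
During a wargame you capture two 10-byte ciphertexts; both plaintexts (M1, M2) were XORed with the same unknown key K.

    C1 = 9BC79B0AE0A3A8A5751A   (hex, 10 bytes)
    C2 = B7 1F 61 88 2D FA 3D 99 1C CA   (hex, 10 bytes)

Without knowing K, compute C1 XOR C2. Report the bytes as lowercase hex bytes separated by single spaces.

C1 ⊕ C2 = (M1 ⊕ K) ⊕ (M2 ⊕ K) = M1 ⊕ M2 — the shared key cancels under XOR.
byte 0: 155 XOR 183 =  44
byte 1: 199 XOR  31 = 216
byte 2: 155 XOR  97 = 250
byte 3:  10 XOR 136 = 130
byte 4: 224 XOR  45 = 205
byte 5: 163 XOR 250 =  89
byte 6: 168 XOR  61 = 149
byte 7: 165 XOR 153 =  60
byte 8: 117 XOR  28 = 105
byte 9:  26 XOR 202 = 208

2c d8 fa 82 cd 59 95 3c 69 d0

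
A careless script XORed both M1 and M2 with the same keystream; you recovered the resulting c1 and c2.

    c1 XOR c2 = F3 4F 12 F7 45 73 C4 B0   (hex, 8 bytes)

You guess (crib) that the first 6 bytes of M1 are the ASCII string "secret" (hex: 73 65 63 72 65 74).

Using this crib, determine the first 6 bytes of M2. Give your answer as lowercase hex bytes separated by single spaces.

Since c1 ⊕ c2 = M1 ⊕ M2, XORing with the guessed M1 bytes yields the corresponding M2 bytes: M2 = (c1 ⊕ c2) ⊕ M1.
f3 xor 73 = 80
4f xor 65 = 2a
12 xor 63 = 71
f7 xor 72 = 85
45 xor 65 = 20
73 xor 74 = 07

80 2a 71 85 20 07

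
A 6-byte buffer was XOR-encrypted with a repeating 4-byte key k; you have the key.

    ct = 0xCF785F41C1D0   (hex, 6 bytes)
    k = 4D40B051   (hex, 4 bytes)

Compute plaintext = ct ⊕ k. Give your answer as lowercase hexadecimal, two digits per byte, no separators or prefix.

The 4-byte key repeats, so the effective keystream is 4d 40 b0 51 4d 40.
byte 0: 207 ^  77 = 130
byte 1: 120 ^  64 =  56
byte 2:  95 ^ 176 = 239
byte 3:  65 ^  81 =  16
byte 4: 193 ^  77 = 140
byte 5: 208 ^  64 = 144

8238ef108c90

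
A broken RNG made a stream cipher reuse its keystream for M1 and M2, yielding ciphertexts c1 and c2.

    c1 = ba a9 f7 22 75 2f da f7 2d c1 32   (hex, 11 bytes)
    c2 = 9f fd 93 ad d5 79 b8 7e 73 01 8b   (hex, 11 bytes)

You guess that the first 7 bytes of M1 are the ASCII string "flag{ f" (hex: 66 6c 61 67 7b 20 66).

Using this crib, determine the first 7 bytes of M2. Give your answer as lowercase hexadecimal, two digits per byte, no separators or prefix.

433805e8db7604

First, c1 ⊕ c2 = (M1 ⊕ K) ⊕ (M2 ⊕ K) = M1 ⊕ M2, so the key drops out. Then M2 = (M1 ⊕ M2) ⊕ M1 over the first 7 bytes.
byte 0: (ba xor 9f) xor 66 = 25 xor 66 = 43
byte 1: (a9 xor fd) xor 6c = 54 xor 6c = 38
byte 2: (f7 xor 93) xor 61 = 64 xor 61 = 05
byte 3: (22 xor ad) xor 67 = 8f xor 67 = e8
byte 4: (75 xor d5) xor 7b = a0 xor 7b = db
byte 5: (2f xor 79) xor 20 = 56 xor 20 = 76
byte 6: (da xor b8) xor 66 = 62 xor 66 = 04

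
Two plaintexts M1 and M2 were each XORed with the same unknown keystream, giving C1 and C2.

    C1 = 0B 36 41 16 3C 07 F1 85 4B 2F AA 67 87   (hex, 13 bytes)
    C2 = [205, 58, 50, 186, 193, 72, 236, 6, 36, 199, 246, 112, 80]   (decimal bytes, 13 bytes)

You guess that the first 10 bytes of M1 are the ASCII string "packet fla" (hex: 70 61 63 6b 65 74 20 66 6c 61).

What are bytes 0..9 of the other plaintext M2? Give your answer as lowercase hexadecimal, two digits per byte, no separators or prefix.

b66d10c7983b3de50389

First, C1 ⊕ C2 = (M1 ⊕ K) ⊕ (M2 ⊕ K) = M1 ⊕ M2, so the key drops out. Then M2 = (M1 ⊕ M2) ⊕ M1 over the first 10 bytes.
byte 0: (0b ⊕ cd) ⊕ 70 = c6 ⊕ 70 = b6
byte 1: (36 ⊕ 3a) ⊕ 61 = 0c ⊕ 61 = 6d
byte 2: (41 ⊕ 32) ⊕ 63 = 73 ⊕ 63 = 10
byte 3: (16 ⊕ ba) ⊕ 6b = ac ⊕ 6b = c7
byte 4: (3c ⊕ c1) ⊕ 65 = fd ⊕ 65 = 98
byte 5: (07 ⊕ 48) ⊕ 74 = 4f ⊕ 74 = 3b
byte 6: (f1 ⊕ ec) ⊕ 20 = 1d ⊕ 20 = 3d
byte 7: (85 ⊕ 06) ⊕ 66 = 83 ⊕ 66 = e5
byte 8: (4b ⊕ 24) ⊕ 6c = 6f ⊕ 6c = 03
byte 9: (2f ⊕ c7) ⊕ 61 = e8 ⊕ 61 = 89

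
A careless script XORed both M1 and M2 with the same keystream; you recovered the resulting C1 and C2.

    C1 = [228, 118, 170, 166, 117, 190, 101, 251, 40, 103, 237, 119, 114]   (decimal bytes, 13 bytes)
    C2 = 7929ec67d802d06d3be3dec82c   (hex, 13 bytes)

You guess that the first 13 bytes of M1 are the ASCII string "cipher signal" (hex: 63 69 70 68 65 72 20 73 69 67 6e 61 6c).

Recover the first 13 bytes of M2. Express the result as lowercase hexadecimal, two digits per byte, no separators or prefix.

First, C1 ⊕ C2 = (M1 ⊕ K) ⊕ (M2 ⊕ K) = M1 ⊕ M2, so the key drops out. Then M2 = (M1 ⊕ M2) ⊕ M1 over the first 13 bytes.
byte 0: (e4 XOR 79) XOR 63 = 9d XOR 63 = fe
byte 1: (76 XOR 29) XOR 69 = 5f XOR 69 = 36
byte 2: (aa XOR ec) XOR 70 = 46 XOR 70 = 36
byte 3: (a6 XOR 67) XOR 68 = c1 XOR 68 = a9
byte 4: (75 XOR d8) XOR 65 = ad XOR 65 = c8
byte 5: (be XOR 02) XOR 72 = bc XOR 72 = ce
byte 6: (65 XOR d0) XOR 20 = b5 XOR 20 = 95
byte 7: (fb XOR 6d) XOR 73 = 96 XOR 73 = e5
byte 8: (28 XOR 3b) XOR 69 = 13 XOR 69 = 7a
byte 9: (67 XOR e3) XOR 67 = 84 XOR 67 = e3
byte 10: (ed XOR de) XOR 6e = 33 XOR 6e = 5d
byte 11: (77 XOR c8) XOR 61 = bf XOR 61 = de
byte 12: (72 XOR 2c) XOR 6c = 5e XOR 6c = 32

fe3636a9c8ce95e57ae35dde32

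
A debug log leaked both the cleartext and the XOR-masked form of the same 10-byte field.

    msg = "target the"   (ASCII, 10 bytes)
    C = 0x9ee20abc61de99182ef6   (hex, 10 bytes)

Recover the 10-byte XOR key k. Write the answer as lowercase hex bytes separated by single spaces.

Since C = msg ⊕ k, XORing both sides with msg gives k = msg ⊕ C.
byte 0: 74 xor 9e = ea
byte 1: 61 xor e2 = 83
byte 2: 72 xor 0a = 78
byte 3: 67 xor bc = db
byte 4: 65 xor 61 = 04
byte 5: 74 xor de = aa
byte 6: 20 xor 99 = b9
byte 7: 74 xor 18 = 6c
byte 8: 68 xor 2e = 46
byte 9: 65 xor f6 = 93

ea 83 78 db 04 aa b9 6c 46 93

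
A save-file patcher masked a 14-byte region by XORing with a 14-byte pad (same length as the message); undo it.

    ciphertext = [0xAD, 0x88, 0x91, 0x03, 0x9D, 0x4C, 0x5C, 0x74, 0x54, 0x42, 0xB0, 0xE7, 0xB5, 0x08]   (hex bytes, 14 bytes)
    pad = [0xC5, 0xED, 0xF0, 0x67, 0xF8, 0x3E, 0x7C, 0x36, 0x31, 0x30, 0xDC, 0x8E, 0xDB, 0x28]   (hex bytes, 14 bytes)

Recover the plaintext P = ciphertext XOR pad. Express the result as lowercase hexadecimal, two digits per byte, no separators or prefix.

XOR is its own inverse, so applying the key byte-wise gives the result directly.
byte 0: ad XOR c5 = 68
byte 1: 88 XOR ed = 65
byte 2: 91 XOR f0 = 61
byte 3: 03 XOR 67 = 64
byte 4: 9d XOR f8 = 65
byte 5: 4c XOR 3e = 72
byte 6: 5c XOR 7c = 20
byte 7: 74 XOR 36 = 42
byte 8: 54 XOR 31 = 65
byte 9: 42 XOR 30 = 72
byte 10: b0 XOR dc = 6c
byte 11: e7 XOR 8e = 69
byte 12: b5 XOR db = 6e
byte 13: 08 XOR 28 = 20

686561646572204265726c696e20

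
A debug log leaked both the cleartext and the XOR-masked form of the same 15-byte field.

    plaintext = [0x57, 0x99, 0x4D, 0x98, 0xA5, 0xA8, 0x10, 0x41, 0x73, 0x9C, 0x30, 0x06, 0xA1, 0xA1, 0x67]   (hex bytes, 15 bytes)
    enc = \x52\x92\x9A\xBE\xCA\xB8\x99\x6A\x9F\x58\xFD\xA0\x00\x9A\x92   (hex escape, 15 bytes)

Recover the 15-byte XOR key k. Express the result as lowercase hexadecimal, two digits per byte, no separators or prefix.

050bd7266f10892becc4cda6a13bf5

Since enc = plaintext ⊕ k, XORing both sides with plaintext gives k = plaintext ⊕ enc.
57 XOR 52 = 05
99 XOR 92 = 0b
4d XOR 9a = d7
98 XOR be = 26
a5 XOR ca = 6f
a8 XOR b8 = 10
10 XOR 99 = 89
41 XOR 6a = 2b
73 XOR 9f = ec
9c XOR 58 = c4
30 XOR fd = cd
06 XOR a0 = a6
a1 XOR 00 = a1
a1 XOR 9a = 3b
67 XOR 92 = f5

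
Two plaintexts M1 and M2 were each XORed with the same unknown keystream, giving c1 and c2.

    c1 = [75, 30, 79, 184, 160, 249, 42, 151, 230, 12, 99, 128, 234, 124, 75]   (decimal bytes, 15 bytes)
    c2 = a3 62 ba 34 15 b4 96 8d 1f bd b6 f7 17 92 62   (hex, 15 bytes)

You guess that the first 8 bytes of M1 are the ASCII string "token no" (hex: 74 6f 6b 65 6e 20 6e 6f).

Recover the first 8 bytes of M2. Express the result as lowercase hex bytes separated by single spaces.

First, c1 ⊕ c2 = (M1 ⊕ K) ⊕ (M2 ⊕ K) = M1 ⊕ M2, so the key drops out. Then M2 = (M1 ⊕ M2) ⊕ M1 over the first 8 bytes.
byte 0: (4b ⊕ a3) ⊕ 74 = e8 ⊕ 74 = 9c
byte 1: (1e ⊕ 62) ⊕ 6f = 7c ⊕ 6f = 13
byte 2: (4f ⊕ ba) ⊕ 6b = f5 ⊕ 6b = 9e
byte 3: (b8 ⊕ 34) ⊕ 65 = 8c ⊕ 65 = e9
byte 4: (a0 ⊕ 15) ⊕ 6e = b5 ⊕ 6e = db
byte 5: (f9 ⊕ b4) ⊕ 20 = 4d ⊕ 20 = 6d
byte 6: (2a ⊕ 96) ⊕ 6e = bc ⊕ 6e = d2
byte 7: (97 ⊕ 8d) ⊕ 6f = 1a ⊕ 6f = 75

9c 13 9e e9 db 6d d2 75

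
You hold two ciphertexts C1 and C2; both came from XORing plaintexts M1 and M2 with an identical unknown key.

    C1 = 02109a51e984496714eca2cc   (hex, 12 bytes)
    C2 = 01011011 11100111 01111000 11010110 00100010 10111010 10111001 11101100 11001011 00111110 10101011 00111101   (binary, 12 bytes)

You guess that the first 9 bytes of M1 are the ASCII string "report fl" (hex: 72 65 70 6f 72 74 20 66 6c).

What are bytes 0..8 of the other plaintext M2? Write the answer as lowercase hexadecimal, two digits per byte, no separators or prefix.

2b9292e8b94ad0edb3

First, C1 ⊕ C2 = (M1 ⊕ K) ⊕ (M2 ⊕ K) = M1 ⊕ M2, so the key drops out. Then M2 = (M1 ⊕ M2) ⊕ M1 over the first 9 bytes.
byte 0: (02 ^ 5b) ^ 72 = 59 ^ 72 = 2b
byte 1: (10 ^ e7) ^ 65 = f7 ^ 65 = 92
byte 2: (9a ^ 78) ^ 70 = e2 ^ 70 = 92
byte 3: (51 ^ d6) ^ 6f = 87 ^ 6f = e8
byte 4: (e9 ^ 22) ^ 72 = cb ^ 72 = b9
byte 5: (84 ^ ba) ^ 74 = 3e ^ 74 = 4a
byte 6: (49 ^ b9) ^ 20 = f0 ^ 20 = d0
byte 7: (67 ^ ec) ^ 66 = 8b ^ 66 = ed
byte 8: (14 ^ cb) ^ 6c = df ^ 6c = b3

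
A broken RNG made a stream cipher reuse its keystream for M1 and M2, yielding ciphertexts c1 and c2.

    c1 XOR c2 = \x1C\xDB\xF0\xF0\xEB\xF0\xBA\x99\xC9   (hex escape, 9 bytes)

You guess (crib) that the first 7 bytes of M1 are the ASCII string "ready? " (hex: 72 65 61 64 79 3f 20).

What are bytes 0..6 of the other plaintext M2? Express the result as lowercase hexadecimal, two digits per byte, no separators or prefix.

Since c1 ⊕ c2 = M1 ⊕ M2, XORing with the guessed M1 bytes yields the corresponding M2 bytes: M2 = (c1 ⊕ c2) ⊕ M1.
byte 0: 1c XOR 72 = 6e
byte 1: db XOR 65 = be
byte 2: f0 XOR 61 = 91
byte 3: f0 XOR 64 = 94
byte 4: eb XOR 79 = 92
byte 5: f0 XOR 3f = cf
byte 6: ba XOR 20 = 9a

6ebe919492cf9a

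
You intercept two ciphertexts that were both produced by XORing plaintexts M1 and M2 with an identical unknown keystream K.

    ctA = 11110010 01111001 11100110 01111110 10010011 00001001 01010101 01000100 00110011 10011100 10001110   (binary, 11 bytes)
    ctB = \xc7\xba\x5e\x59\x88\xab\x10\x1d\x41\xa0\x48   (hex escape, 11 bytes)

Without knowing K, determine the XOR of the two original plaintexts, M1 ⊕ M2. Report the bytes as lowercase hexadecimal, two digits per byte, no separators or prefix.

ctA ⊕ ctB = (M1 ⊕ K) ⊕ (M2 ⊕ K) = M1 ⊕ M2 — the shared key cancels under XOR.
f2 ⊕ c7 = 35
79 ⊕ ba = c3
e6 ⊕ 5e = b8
7e ⊕ 59 = 27
93 ⊕ 88 = 1b
09 ⊕ ab = a2
55 ⊕ 10 = 45
44 ⊕ 1d = 59
33 ⊕ 41 = 72
9c ⊕ a0 = 3c
8e ⊕ 48 = c6

35c3b8271ba24559723cc6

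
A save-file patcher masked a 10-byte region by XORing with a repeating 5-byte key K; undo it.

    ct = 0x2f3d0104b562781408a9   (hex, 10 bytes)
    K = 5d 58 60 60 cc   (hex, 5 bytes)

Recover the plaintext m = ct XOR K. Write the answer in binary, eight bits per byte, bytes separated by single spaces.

01110010 01100101 01100001 01100100 01111001 00111111 00100000 01110100 01101000 01100101

The 5-byte key repeats, so the effective keystream is 5d 58 60 60 cc 5d 58 60 60 cc.
byte 0: 2f ⊕ 5d = 72
byte 1: 3d ⊕ 58 = 65
byte 2: 01 ⊕ 60 = 61
byte 3: 04 ⊕ 60 = 64
byte 4: b5 ⊕ cc = 79
byte 5: 62 ⊕ 5d = 3f
byte 6: 78 ⊕ 58 = 20
byte 7: 14 ⊕ 60 = 74
byte 8: 08 ⊕ 60 = 68
byte 9: a9 ⊕ cc = 65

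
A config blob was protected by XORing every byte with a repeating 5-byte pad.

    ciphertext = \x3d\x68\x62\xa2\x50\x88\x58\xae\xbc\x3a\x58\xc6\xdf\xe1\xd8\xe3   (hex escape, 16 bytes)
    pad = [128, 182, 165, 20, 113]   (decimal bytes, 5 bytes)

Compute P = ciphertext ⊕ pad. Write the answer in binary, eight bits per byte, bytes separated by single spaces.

The 5-byte key repeats, so the effective keystream is 80 b6 a5 14 71 80 b6 a5 14 71 80 b6 a5 14 71 80.
byte 0: 00111101 ⊕ 10000000 = 10111101
byte 1: 01101000 ⊕ 10110110 = 11011110
byte 2: 01100010 ⊕ 10100101 = 11000111
byte 3: 10100010 ⊕ 00010100 = 10110110
byte 4: 01010000 ⊕ 01110001 = 00100001
byte 5: 10001000 ⊕ 10000000 = 00001000
byte 6: 01011000 ⊕ 10110110 = 11101110
byte 7: 10101110 ⊕ 10100101 = 00001011
byte 8: 10111100 ⊕ 00010100 = 10101000
byte 9: 00111010 ⊕ 01110001 = 01001011
byte 10: 01011000 ⊕ 10000000 = 11011000
byte 11: 11000110 ⊕ 10110110 = 01110000
byte 12: 11011111 ⊕ 10100101 = 01111010
byte 13: 11100001 ⊕ 00010100 = 11110101
byte 14: 11011000 ⊕ 01110001 = 10101001
byte 15: 11100011 ⊕ 10000000 = 01100011

10111101 11011110 11000111 10110110 00100001 00001000 11101110 00001011 10101000 01001011 11011000 01110000 01111010 11110101 10101001 01100011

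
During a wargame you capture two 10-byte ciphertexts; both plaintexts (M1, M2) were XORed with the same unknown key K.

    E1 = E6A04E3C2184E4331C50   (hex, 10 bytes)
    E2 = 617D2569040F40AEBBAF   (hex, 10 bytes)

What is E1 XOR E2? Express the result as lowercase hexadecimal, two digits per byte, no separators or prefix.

E1 ⊕ E2 = (M1 ⊕ K) ⊕ (M2 ⊕ K) = M1 ⊕ M2 — the shared key cancels under XOR.
byte 0: e6 XOR 61 = 87
byte 1: a0 XOR 7d = dd
byte 2: 4e XOR 25 = 6b
byte 3: 3c XOR 69 = 55
byte 4: 21 XOR 04 = 25
byte 5: 84 XOR 0f = 8b
byte 6: e4 XOR 40 = a4
byte 7: 33 XOR ae = 9d
byte 8: 1c XOR bb = a7
byte 9: 50 XOR af = ff

87dd6b55258ba49da7ff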